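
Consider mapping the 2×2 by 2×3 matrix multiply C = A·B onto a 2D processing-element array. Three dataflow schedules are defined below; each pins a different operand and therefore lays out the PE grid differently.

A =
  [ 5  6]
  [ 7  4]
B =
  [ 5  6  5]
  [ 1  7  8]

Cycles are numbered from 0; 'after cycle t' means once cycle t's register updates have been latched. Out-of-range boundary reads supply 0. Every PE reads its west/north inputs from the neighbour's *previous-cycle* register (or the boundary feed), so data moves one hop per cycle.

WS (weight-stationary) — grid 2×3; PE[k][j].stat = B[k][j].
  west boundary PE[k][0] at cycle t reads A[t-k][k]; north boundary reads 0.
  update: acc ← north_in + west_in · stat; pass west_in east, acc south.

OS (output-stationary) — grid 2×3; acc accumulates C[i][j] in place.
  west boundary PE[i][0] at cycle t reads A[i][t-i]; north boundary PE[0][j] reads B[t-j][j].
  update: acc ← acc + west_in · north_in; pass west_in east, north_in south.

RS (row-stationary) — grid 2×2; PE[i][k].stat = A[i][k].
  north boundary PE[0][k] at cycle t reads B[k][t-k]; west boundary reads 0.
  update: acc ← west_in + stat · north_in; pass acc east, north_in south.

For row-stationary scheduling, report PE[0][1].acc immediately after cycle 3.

Tracing RS — 2×2 array, target PE[0][1]:
  t=0 PE[0][0]: acc=25 h=25 v=5
  t=0 PE[0][1]: acc=0 h=0 v=0
  t=1 PE[0][0]: acc=30 h=30 v=6
  t=1 PE[0][1]: acc=31 h=31 v=1
  t=2 PE[0][0]: acc=25 h=25 v=5
  t=2 PE[0][1]: acc=72 h=72 v=7
  t=3 PE[0][0]: acc=0 h=0 v=0
  t=3 PE[0][1]: acc=73 h=73 v=8

PE[0][1].acc = 73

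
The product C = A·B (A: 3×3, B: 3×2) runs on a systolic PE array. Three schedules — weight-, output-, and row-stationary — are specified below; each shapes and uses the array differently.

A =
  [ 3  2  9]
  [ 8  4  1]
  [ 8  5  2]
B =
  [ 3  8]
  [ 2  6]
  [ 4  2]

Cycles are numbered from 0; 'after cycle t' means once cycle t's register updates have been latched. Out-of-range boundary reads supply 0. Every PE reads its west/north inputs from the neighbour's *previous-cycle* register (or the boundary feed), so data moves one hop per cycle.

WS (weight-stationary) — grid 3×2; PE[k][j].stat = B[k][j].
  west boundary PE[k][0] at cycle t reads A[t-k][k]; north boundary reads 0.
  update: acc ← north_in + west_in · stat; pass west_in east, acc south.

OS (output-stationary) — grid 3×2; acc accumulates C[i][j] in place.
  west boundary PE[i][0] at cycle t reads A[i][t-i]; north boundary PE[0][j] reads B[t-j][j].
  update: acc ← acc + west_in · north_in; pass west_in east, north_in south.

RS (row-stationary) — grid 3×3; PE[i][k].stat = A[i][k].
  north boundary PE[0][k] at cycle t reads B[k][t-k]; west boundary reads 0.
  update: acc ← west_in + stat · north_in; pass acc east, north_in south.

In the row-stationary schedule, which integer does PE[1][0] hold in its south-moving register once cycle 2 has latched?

Tracing RS — 3×3 array, target PE[1][0]:
  @0  [0,0]  acc 9  |  →9  ↓3
  @0  [1,0]  acc 0  |  →0  ↓0
  @1  [0,0]  acc 24  |  →24  ↓8
  @1  [1,0]  acc 24  |  →24  ↓3
  @2  [0,0]  acc 0  |  →0  ↓0
  @2  [1,0]  acc 64  |  →64  ↓8

register = 8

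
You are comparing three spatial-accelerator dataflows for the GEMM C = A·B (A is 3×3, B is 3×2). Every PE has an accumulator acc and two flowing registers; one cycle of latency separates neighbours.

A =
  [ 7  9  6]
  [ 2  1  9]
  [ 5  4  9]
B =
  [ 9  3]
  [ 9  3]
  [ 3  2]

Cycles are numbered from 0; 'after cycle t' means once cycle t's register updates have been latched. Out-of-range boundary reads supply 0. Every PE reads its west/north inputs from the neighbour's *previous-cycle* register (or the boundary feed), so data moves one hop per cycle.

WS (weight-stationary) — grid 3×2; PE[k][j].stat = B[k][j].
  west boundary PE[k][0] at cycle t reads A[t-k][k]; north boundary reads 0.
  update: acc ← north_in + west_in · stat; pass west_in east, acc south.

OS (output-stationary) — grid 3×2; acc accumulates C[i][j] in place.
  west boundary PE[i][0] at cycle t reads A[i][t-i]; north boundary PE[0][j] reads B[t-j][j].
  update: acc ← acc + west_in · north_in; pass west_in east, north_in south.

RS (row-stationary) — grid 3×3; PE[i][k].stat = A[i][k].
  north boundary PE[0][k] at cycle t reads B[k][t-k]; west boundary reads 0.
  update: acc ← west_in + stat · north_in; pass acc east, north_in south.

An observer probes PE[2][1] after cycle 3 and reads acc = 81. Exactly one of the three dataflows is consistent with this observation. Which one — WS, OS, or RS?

Under WS (3×2), PE[2][1]:
  0: (2,1).acc=0  regs=<0,0>
  1: (2,1).acc=0  regs=<0,0>
  2: (2,1).acc=0  regs=<0,0>
  3: (2,1).acc=60  regs=<6,60>
Under OS (3×2), PE[2][1]:
  0: (2,1).acc=0  regs=<0,0>
  1: (2,1).acc=0  regs=<0,0>
  2: (2,1).acc=0  regs=<0,0>
  3: (2,1).acc=15  regs=<5,3>
Under RS (3×3), PE[2][1]:
  0: (2,1).acc=0  regs=<0,0>
  1: (2,1).acc=0  regs=<0,0>
  2: (2,1).acc=0  regs=<0,0>
  3: (2,1).acc=81  regs=<81,9>

dataflow = RS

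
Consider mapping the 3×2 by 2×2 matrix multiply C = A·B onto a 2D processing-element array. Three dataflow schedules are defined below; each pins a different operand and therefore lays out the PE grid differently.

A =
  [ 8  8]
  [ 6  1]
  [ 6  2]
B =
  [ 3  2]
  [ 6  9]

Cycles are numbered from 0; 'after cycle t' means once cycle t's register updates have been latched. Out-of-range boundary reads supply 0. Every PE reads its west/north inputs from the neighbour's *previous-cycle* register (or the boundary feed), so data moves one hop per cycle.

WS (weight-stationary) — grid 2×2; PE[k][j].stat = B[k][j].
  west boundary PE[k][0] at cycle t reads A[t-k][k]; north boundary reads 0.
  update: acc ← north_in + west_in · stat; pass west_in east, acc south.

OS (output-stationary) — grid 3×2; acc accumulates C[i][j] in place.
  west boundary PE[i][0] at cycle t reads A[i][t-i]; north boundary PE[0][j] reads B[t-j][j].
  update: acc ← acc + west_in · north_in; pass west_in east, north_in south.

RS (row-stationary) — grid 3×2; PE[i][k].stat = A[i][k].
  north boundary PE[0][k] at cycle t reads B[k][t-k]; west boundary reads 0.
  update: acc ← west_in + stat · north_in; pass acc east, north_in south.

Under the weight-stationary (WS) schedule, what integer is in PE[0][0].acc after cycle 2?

PE[0][0].acc = 18

Tracing WS — 2×2 array, target PE[0][0]:
  t=0 PE[0][0]: acc=24 h=8 v=24
  t=1 PE[0][0]: acc=18 h=6 v=18
  t=2 PE[0][0]: acc=18 h=6 v=18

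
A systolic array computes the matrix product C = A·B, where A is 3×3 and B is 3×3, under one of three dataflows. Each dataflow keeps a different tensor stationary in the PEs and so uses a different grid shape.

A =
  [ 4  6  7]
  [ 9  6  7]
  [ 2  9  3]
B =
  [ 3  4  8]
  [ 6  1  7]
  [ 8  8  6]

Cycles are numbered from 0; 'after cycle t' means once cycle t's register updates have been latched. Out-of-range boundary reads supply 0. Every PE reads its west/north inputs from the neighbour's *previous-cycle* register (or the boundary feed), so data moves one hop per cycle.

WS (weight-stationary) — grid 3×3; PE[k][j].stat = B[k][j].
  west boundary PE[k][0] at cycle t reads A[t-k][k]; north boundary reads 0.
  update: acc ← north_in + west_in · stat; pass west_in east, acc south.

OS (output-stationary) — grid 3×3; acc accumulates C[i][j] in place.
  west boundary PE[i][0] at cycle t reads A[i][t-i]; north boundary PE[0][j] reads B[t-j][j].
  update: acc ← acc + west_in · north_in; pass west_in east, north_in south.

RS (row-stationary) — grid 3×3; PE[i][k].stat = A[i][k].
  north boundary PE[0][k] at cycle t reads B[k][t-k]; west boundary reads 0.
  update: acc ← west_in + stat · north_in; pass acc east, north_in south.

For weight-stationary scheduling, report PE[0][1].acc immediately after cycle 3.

PE[0][1].acc = 8

Tracing WS — 3×3 array, target PE[0][1]:
  cycle 0: PE[0][0] → acc 12, east 4, south 12
  cycle 0: PE[0][1] → acc 0, east 0, south 0
  cycle 1: PE[0][0] → acc 27, east 9, south 27
  cycle 1: PE[0][1] → acc 16, east 4, south 16
  cycle 2: PE[0][0] → acc 6, east 2, south 6
  cycle 2: PE[0][1] → acc 36, east 9, south 36
  cycle 3: PE[0][0] → acc 0, east 0, south 0
  cycle 3: PE[0][1] → acc 8, east 2, south 8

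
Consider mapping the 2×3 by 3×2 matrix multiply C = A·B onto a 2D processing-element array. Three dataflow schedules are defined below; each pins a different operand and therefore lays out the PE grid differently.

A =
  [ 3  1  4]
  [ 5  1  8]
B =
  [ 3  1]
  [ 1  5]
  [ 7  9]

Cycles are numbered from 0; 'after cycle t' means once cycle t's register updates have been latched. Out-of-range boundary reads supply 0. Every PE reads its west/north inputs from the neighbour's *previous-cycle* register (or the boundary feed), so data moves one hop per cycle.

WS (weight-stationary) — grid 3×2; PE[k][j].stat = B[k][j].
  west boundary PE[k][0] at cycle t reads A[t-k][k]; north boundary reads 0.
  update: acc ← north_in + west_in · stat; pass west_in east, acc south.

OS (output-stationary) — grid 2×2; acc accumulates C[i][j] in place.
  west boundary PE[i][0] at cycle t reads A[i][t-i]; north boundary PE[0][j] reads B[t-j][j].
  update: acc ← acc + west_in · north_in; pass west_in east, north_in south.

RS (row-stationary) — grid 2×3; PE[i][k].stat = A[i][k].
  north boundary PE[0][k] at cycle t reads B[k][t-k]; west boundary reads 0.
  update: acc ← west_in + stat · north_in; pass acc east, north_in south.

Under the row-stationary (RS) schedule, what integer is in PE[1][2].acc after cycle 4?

PE[1][2].acc = 82

RS 2×3: PE[1][2] cycle-by-cycle (with neighbour feeds):
  [0] (0,2) acc=0 (h:0 v:0)
  [0] (1,1) acc=0 (h:0 v:0)
  [0] (1,2) acc=0 (h:0 v:0)
  [1] (0,2) acc=0 (h:0 v:0)
  [1] (1,1) acc=0 (h:0 v:0)
  [1] (1,2) acc=0 (h:0 v:0)
  [2] (0,2) acc=38 (h:38 v:7)
  [2] (1,1) acc=16 (h:16 v:1)
  [2] (1,2) acc=0 (h:0 v:0)
  [3] (0,2) acc=44 (h:44 v:9)
  [3] (1,1) acc=10 (h:10 v:5)
  [3] (1,2) acc=72 (h:72 v:7)
  [4] (0,2) acc=0 (h:0 v:0)
  [4] (1,1) acc=0 (h:0 v:0)
  [4] (1,2) acc=82 (h:82 v:9)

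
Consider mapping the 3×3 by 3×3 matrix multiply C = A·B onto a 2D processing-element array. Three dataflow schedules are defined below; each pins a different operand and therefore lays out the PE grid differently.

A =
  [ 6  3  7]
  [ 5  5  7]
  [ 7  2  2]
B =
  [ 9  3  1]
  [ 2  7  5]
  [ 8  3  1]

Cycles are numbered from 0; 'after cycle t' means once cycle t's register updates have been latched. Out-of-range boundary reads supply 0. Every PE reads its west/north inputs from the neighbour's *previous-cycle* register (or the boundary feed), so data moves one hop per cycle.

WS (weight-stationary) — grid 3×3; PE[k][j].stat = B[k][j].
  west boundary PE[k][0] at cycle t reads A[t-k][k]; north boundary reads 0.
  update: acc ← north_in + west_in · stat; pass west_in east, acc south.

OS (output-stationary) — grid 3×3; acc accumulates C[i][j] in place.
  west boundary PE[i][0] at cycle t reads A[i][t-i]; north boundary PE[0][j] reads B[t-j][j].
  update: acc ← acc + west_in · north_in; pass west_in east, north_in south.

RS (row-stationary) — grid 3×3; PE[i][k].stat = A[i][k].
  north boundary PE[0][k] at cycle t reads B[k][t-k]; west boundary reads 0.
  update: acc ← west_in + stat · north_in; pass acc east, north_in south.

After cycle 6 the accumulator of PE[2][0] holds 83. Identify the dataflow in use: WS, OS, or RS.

dataflow = OS

WS (3×3 grid), PE[2][0]:
  step 0 · PE2,0: acc=0; fwd→0 fwd↓0
  step 1 · PE2,0: acc=0; fwd→0 fwd↓0
  step 2 · PE2,0: acc=116; fwd→7 fwd↓116
  step 3 · PE2,0: acc=111; fwd→7 fwd↓111
  step 4 · PE2,0: acc=83; fwd→2 fwd↓83
  step 5 · PE2,0: acc=0; fwd→0 fwd↓0
  step 6 · PE2,0: acc=0; fwd→0 fwd↓0
OS (3×3 grid), PE[2][0]:
  step 0 · PE2,0: acc=0; fwd→0 fwd↓0
  step 1 · PE2,0: acc=0; fwd→0 fwd↓0
  step 2 · PE2,0: acc=63; fwd→7 fwd↓9
  step 3 · PE2,0: acc=67; fwd→2 fwd↓2
  step 4 · PE2,0: acc=83; fwd→2 fwd↓8
  step 5 · PE2,0: acc=83; fwd→0 fwd↓0
  step 6 · PE2,0: acc=83; fwd→0 fwd↓0
RS (3×3 grid), PE[2][0]:
  step 0 · PE2,0: acc=0; fwd→0 fwd↓0
  step 1 · PE2,0: acc=0; fwd→0 fwd↓0
  step 2 · PE2,0: acc=63; fwd→63 fwd↓9
  step 3 · PE2,0: acc=21; fwd→21 fwd↓3
  step 4 · PE2,0: acc=7; fwd→7 fwd↓1
  step 5 · PE2,0: acc=0; fwd→0 fwd↓0
  step 6 · PE2,0: acc=0; fwd→0 fwd↓0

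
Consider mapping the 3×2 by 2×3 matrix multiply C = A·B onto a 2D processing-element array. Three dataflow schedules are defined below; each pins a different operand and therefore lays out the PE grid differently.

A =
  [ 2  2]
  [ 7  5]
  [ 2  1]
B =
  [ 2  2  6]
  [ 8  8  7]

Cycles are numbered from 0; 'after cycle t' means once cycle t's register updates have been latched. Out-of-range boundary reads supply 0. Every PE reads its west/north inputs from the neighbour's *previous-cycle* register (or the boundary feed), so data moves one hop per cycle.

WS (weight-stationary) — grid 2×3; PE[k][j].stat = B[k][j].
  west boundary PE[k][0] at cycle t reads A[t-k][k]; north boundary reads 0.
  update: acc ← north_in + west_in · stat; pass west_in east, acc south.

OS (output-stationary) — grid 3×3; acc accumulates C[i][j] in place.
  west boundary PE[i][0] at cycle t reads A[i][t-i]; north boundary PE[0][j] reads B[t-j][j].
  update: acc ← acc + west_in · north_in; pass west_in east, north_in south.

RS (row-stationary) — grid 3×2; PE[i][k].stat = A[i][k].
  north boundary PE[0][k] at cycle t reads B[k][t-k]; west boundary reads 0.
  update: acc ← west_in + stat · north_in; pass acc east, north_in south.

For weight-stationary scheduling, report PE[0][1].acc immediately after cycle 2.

PE[0][1].acc = 14

Tracing WS — 2×3 array, target PE[0][1]:
  0: (0,0).acc=4  regs=<2,4>
  0: (0,1).acc=0  regs=<0,0>
  1: (0,0).acc=14  regs=<7,14>
  1: (0,1).acc=4  regs=<2,4>
  2: (0,0).acc=4  regs=<2,4>
  2: (0,1).acc=14  regs=<7,14>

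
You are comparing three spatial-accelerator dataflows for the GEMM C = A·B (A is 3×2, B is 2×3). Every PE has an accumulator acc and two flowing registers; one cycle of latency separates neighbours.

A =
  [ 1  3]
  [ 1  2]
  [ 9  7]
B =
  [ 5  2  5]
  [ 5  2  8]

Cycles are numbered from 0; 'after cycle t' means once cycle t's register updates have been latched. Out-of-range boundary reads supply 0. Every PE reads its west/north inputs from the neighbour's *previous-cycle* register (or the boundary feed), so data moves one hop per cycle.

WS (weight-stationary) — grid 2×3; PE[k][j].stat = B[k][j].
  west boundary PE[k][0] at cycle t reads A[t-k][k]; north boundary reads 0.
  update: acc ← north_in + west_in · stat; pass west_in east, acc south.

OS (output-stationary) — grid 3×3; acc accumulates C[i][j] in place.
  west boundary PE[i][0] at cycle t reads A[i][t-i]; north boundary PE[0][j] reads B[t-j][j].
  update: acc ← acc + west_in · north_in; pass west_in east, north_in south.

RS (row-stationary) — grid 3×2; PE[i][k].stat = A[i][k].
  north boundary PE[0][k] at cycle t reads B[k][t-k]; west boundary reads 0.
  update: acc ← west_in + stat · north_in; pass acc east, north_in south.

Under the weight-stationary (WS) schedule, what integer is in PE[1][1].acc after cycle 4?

WS on a 2×3 grid — tracing PE[1][1] and its feeders:
  after 0 — PE[0][1] acc=0, pass-E 0, pass-S 0
  after 0 — PE[1][0] acc=0, pass-E 0, pass-S 0
  after 0 — PE[1][1] acc=0, pass-E 0, pass-S 0
  after 1 — PE[0][1] acc=2, pass-E 1, pass-S 2
  after 1 — PE[1][0] acc=20, pass-E 3, pass-S 20
  after 1 — PE[1][1] acc=0, pass-E 0, pass-S 0
  after 2 — PE[0][1] acc=2, pass-E 1, pass-S 2
  after 2 — PE[1][0] acc=15, pass-E 2, pass-S 15
  after 2 — PE[1][1] acc=8, pass-E 3, pass-S 8
  after 3 — PE[0][1] acc=18, pass-E 9, pass-S 18
  after 3 — PE[1][0] acc=80, pass-E 7, pass-S 80
  after 3 — PE[1][1] acc=6, pass-E 2, pass-S 6
  after 4 — PE[0][1] acc=0, pass-E 0, pass-S 0
  after 4 — PE[1][0] acc=0, pass-E 0, pass-S 0
  after 4 — PE[1][1] acc=32, pass-E 7, pass-S 32

PE[1][1].acc = 32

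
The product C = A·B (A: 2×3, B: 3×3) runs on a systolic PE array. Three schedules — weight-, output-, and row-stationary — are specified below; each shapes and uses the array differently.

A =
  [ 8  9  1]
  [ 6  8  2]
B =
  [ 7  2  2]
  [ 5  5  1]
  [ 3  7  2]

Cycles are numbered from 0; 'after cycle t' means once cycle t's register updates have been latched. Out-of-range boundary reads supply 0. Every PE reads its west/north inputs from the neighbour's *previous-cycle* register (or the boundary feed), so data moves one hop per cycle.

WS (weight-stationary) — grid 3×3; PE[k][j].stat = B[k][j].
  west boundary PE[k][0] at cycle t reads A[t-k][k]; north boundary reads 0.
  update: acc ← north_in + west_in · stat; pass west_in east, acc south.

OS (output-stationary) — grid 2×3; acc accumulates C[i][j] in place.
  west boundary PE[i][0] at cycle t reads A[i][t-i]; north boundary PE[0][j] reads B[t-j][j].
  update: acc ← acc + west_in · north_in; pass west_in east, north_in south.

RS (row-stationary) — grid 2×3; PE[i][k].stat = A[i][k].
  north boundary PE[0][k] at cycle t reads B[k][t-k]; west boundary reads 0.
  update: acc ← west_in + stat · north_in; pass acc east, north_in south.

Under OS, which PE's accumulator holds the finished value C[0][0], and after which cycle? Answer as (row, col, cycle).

(row, col, cycle) = (0, 0, 2)

Under OS, C[0][0] lands at PE[0][0]:
  c0 r0c0: 56 / 8 / 7
  c1 r0c0: 101 / 9 / 5
  c2 r0c0: 104 / 1 / 3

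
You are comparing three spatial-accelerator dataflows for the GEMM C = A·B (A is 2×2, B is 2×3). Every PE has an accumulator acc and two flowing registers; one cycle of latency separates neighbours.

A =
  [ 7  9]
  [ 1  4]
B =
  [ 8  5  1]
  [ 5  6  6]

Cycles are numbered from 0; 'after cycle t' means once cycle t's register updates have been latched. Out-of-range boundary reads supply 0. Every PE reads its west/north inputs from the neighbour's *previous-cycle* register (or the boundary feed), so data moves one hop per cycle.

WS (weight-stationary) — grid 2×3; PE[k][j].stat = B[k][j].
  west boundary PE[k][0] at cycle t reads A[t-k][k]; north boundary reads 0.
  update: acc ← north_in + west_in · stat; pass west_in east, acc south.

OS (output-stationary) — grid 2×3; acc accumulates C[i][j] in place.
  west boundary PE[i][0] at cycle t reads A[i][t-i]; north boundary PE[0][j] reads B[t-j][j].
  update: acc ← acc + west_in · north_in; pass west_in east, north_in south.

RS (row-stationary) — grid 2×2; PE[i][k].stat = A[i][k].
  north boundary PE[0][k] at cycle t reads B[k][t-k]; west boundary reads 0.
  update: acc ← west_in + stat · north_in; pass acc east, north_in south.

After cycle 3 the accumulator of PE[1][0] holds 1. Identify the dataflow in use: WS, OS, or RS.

dataflow = RS

— WS: 2×3; PE[1][0] trace:
  after 0 — PE[1][0] acc=0, pass-E 0, pass-S 0
  after 1 — PE[1][0] acc=101, pass-E 9, pass-S 101
  after 2 — PE[1][0] acc=28, pass-E 4, pass-S 28
  after 3 — PE[1][0] acc=0, pass-E 0, pass-S 0
— OS: 2×3; PE[1][0] trace:
  after 0 — PE[1][0] acc=0, pass-E 0, pass-S 0
  after 1 — PE[1][0] acc=8, pass-E 1, pass-S 8
  after 2 — PE[1][0] acc=28, pass-E 4, pass-S 5
  after 3 — PE[1][0] acc=28, pass-E 0, pass-S 0
— RS: 2×2; PE[1][0] trace:
  after 0 — PE[1][0] acc=0, pass-E 0, pass-S 0
  after 1 — PE[1][0] acc=8, pass-E 8, pass-S 8
  after 2 — PE[1][0] acc=5, pass-E 5, pass-S 5
  after 3 — PE[1][0] acc=1, pass-E 1, pass-S 1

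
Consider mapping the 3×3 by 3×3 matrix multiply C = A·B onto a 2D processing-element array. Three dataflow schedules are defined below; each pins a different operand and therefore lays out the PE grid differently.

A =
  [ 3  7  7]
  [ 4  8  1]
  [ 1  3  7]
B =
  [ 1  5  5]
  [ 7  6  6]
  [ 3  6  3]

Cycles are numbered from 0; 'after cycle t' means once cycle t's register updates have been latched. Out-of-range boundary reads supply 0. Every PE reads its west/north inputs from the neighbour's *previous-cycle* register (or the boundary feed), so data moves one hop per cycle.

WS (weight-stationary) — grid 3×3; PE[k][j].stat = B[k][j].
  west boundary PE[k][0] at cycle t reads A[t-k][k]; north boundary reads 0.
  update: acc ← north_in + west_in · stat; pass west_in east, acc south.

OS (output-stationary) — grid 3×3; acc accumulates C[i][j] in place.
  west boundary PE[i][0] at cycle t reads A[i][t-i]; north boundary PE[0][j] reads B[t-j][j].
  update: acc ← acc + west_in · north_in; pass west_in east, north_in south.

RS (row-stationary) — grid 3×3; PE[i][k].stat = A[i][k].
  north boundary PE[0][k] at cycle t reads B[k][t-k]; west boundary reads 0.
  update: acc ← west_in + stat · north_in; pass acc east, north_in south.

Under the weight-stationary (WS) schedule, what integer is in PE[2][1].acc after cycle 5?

WS 3×3: PE[2][1] cycle-by-cycle (with neighbour feeds):
  cycle 0: PE[1][1] → acc 0, east 0, south 0
  cycle 0: PE[2][0] → acc 0, east 0, south 0
  cycle 0: PE[2][1] → acc 0, east 0, south 0
  cycle 1: PE[1][1] → acc 0, east 0, south 0
  cycle 1: PE[2][0] → acc 0, east 0, south 0
  cycle 1: PE[2][1] → acc 0, east 0, south 0
  cycle 2: PE[1][1] → acc 57, east 7, south 57
  cycle 2: PE[2][0] → acc 73, east 7, south 73
  cycle 2: PE[2][1] → acc 0, east 0, south 0
  cycle 3: PE[1][1] → acc 68, east 8, south 68
  cycle 3: PE[2][0] → acc 63, east 1, south 63
  cycle 3: PE[2][1] → acc 99, east 7, south 99
  cycle 4: PE[1][1] → acc 23, east 3, south 23
  cycle 4: PE[2][0] → acc 43, east 7, south 43
  cycle 4: PE[2][1] → acc 74, east 1, south 74
  cycle 5: PE[1][1] → acc 0, east 0, south 0
  cycle 5: PE[2][0] → acc 0, east 0, south 0
  cycle 5: PE[2][1] → acc 65, east 7, south 65

PE[2][1].acc = 65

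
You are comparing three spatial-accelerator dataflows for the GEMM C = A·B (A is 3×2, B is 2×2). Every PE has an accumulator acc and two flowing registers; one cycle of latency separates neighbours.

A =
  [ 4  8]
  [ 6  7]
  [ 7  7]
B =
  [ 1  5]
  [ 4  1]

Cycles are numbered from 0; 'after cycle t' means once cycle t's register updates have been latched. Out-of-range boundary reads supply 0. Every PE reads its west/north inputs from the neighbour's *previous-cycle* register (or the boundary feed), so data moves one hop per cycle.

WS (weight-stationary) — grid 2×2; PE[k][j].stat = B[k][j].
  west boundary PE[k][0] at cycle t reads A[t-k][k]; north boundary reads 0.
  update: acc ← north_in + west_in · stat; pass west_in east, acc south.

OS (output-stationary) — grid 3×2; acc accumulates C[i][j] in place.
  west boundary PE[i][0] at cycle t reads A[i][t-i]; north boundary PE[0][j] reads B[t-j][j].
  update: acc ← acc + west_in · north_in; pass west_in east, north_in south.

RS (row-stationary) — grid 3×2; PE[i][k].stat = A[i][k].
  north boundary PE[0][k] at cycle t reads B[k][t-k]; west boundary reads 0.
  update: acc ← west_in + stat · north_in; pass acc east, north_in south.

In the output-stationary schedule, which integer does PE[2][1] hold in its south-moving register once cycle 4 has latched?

register = 1

OS 3×2: PE[2][1] cycle-by-cycle (with neighbour feeds):
  [0] (1,1) acc=0 (h:0 v:0)
  [0] (2,0) acc=0 (h:0 v:0)
  [0] (2,1) acc=0 (h:0 v:0)
  [1] (1,1) acc=0 (h:0 v:0)
  [1] (2,0) acc=0 (h:0 v:0)
  [1] (2,1) acc=0 (h:0 v:0)
  [2] (1,1) acc=30 (h:6 v:5)
  [2] (2,0) acc=7 (h:7 v:1)
  [2] (2,1) acc=0 (h:0 v:0)
  [3] (1,1) acc=37 (h:7 v:1)
  [3] (2,0) acc=35 (h:7 v:4)
  [3] (2,1) acc=35 (h:7 v:5)
  [4] (1,1) acc=37 (h:0 v:0)
  [4] (2,0) acc=35 (h:0 v:0)
  [4] (2,1) acc=42 (h:7 v:1)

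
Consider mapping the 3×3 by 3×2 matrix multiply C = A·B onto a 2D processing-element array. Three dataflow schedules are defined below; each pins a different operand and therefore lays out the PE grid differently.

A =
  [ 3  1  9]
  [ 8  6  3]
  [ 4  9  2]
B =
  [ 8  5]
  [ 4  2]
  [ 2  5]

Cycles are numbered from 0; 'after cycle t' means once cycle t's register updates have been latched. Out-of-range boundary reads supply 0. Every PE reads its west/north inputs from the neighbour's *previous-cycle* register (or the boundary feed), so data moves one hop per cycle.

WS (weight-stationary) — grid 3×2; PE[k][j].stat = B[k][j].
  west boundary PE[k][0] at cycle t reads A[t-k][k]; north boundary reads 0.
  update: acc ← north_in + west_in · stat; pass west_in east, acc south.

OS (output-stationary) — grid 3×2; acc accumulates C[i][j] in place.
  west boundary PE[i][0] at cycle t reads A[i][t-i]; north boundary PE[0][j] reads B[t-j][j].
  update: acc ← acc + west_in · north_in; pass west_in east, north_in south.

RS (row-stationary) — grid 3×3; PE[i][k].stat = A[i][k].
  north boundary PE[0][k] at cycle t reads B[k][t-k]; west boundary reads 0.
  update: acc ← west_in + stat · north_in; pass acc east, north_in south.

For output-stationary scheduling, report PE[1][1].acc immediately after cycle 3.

OS on a 3×2 grid — tracing PE[1][1] and its feeders:
  after 0 — PE[0][1] acc=0, pass-E 0, pass-S 0
  after 0 — PE[1][0] acc=0, pass-E 0, pass-S 0
  after 0 — PE[1][1] acc=0, pass-E 0, pass-S 0
  after 1 — PE[0][1] acc=15, pass-E 3, pass-S 5
  after 1 — PE[1][0] acc=64, pass-E 8, pass-S 8
  after 1 — PE[1][1] acc=0, pass-E 0, pass-S 0
  after 2 — PE[0][1] acc=17, pass-E 1, pass-S 2
  after 2 — PE[1][0] acc=88, pass-E 6, pass-S 4
  after 2 — PE[1][1] acc=40, pass-E 8, pass-S 5
  after 3 — PE[0][1] acc=62, pass-E 9, pass-S 5
  after 3 — PE[1][0] acc=94, pass-E 3, pass-S 2
  after 3 — PE[1][1] acc=52, pass-E 6, pass-S 2

PE[1][1].acc = 52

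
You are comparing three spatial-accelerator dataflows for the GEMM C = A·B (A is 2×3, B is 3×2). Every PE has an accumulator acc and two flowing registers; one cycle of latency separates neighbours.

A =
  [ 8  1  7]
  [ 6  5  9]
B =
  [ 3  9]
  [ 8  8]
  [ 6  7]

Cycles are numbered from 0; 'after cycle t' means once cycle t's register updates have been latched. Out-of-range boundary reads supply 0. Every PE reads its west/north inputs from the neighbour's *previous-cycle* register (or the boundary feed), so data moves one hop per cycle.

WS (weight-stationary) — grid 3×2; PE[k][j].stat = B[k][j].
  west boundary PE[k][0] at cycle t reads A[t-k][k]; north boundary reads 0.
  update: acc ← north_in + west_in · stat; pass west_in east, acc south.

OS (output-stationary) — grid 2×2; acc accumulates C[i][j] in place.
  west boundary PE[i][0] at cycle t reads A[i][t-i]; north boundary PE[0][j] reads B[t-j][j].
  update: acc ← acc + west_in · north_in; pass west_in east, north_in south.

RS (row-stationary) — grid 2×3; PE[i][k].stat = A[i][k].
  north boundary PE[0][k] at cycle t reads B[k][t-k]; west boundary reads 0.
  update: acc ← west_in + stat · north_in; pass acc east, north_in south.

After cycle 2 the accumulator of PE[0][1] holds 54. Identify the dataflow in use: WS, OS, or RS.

dataflow = WS

WS [3×2] PE[0][1] across cycles:
  c0 r0c1: 0 / 0 / 0
  c1 r0c1: 72 / 8 / 72
  c2 r0c1: 54 / 6 / 54
OS [2×2] PE[0][1] across cycles:
  c0 r0c1: 0 / 0 / 0
  c1 r0c1: 72 / 8 / 9
  c2 r0c1: 80 / 1 / 8
RS [2×3] PE[0][1] across cycles:
  c0 r0c1: 0 / 0 / 0
  c1 r0c1: 32 / 32 / 8
  c2 r0c1: 80 / 80 / 8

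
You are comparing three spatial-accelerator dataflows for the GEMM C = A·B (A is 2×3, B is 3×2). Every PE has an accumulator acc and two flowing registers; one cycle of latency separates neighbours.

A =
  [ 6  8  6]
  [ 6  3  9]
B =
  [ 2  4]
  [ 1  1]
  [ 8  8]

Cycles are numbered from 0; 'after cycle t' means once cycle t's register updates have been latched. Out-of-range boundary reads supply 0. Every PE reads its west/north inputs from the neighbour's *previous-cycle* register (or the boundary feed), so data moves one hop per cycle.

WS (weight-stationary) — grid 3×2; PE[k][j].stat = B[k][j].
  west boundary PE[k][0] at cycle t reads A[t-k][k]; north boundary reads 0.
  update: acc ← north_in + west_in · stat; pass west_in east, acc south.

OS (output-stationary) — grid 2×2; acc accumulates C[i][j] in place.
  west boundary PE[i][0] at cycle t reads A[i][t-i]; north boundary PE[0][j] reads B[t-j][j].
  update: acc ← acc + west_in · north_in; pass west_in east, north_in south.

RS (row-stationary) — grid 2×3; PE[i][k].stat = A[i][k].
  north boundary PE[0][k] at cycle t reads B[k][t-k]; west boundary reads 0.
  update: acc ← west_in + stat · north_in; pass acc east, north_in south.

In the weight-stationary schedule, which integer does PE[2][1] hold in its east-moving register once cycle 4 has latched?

register = 9

WS 3×2: PE[2][1] cycle-by-cycle (with neighbour feeds):
  after 0 — PE[1][1] acc=0, pass-E 0, pass-S 0
  after 0 — PE[2][0] acc=0, pass-E 0, pass-S 0
  after 0 — PE[2][1] acc=0, pass-E 0, pass-S 0
  after 1 — PE[1][1] acc=0, pass-E 0, pass-S 0
  after 1 — PE[2][0] acc=0, pass-E 0, pass-S 0
  after 1 — PE[2][1] acc=0, pass-E 0, pass-S 0
  after 2 — PE[1][1] acc=32, pass-E 8, pass-S 32
  after 2 — PE[2][0] acc=68, pass-E 6, pass-S 68
  after 2 — PE[2][1] acc=0, pass-E 0, pass-S 0
  after 3 — PE[1][1] acc=27, pass-E 3, pass-S 27
  after 3 — PE[2][0] acc=87, pass-E 9, pass-S 87
  after 3 — PE[2][1] acc=80, pass-E 6, pass-S 80
  after 4 — PE[1][1] acc=0, pass-E 0, pass-S 0
  after 4 — PE[2][0] acc=0, pass-E 0, pass-S 0
  after 4 — PE[2][1] acc=99, pass-E 9, pass-S 99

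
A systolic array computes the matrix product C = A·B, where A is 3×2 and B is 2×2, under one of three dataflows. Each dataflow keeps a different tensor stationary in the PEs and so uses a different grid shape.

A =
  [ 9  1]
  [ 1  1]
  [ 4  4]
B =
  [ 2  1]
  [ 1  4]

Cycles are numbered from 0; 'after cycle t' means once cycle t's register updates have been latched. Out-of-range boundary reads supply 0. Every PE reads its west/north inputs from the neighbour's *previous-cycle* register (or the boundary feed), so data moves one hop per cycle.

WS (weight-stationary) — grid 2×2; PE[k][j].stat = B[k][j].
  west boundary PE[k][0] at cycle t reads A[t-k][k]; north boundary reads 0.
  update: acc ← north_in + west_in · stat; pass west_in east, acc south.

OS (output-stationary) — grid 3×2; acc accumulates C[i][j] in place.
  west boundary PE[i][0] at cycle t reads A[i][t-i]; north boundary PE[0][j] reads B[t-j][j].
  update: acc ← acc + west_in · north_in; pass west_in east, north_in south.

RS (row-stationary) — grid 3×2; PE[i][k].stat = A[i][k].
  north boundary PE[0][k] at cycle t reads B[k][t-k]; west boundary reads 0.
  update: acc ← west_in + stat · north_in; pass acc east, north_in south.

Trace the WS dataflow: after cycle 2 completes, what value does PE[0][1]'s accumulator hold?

WS (2×2). Following PE[0][1] plus its west/north inputs:
  [0] (0,0) acc=18 (h:9 v:18)
  [0] (0,1) acc=0 (h:0 v:0)
  [1] (0,0) acc=2 (h:1 v:2)
  [1] (0,1) acc=9 (h:9 v:9)
  [2] (0,0) acc=8 (h:4 v:8)
  [2] (0,1) acc=1 (h:1 v:1)

PE[0][1].acc = 1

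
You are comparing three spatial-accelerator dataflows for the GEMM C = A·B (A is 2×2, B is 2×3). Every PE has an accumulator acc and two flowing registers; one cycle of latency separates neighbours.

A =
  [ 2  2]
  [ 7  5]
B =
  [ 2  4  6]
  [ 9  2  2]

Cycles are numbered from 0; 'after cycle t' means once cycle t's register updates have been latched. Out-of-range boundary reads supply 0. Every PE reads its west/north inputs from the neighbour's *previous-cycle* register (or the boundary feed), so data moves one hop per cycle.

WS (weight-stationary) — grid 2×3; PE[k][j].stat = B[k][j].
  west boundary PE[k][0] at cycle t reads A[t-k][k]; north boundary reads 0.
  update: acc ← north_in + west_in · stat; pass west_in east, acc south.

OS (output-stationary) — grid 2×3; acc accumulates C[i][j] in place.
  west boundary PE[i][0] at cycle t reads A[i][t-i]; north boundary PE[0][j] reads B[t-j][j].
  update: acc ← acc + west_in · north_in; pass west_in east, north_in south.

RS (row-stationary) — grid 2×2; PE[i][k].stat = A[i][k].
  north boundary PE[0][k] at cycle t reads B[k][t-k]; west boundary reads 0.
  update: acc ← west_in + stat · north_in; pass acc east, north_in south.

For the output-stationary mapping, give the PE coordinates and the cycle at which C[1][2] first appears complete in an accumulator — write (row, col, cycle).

(row, col, cycle) = (1, 2, 4)

OS: C[1][2] accumulates in PE[1][2]:
  [0] (1,2) acc=0 (h:0 v:0)
  [1] (1,2) acc=0 (h:0 v:0)
  [2] (1,2) acc=0 (h:0 v:0)
  [3] (1,2) acc=42 (h:7 v:6)
  [4] (1,2) acc=52 (h:5 v:2)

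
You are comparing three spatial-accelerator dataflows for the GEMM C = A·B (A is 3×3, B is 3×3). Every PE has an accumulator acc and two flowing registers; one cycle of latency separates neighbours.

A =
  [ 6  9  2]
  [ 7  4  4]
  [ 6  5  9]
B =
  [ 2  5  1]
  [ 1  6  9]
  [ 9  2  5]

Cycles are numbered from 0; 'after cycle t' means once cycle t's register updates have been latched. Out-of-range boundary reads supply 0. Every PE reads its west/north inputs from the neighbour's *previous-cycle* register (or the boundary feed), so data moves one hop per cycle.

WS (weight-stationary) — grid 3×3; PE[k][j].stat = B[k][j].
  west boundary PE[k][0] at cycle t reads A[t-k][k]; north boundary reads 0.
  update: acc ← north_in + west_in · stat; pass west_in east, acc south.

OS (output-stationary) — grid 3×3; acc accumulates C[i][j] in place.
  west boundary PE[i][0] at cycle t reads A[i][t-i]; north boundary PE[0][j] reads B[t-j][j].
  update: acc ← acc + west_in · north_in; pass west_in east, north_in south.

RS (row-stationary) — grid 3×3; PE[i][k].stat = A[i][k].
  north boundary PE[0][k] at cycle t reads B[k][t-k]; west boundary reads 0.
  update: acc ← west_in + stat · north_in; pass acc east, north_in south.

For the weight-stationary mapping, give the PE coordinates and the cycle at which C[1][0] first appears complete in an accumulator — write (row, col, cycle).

Under WS, C[1][0] lands at PE[2][0]:
  after 0 — PE[2][0] acc=0, pass-E 0, pass-S 0
  after 1 — PE[2][0] acc=0, pass-E 0, pass-S 0
  after 2 — PE[2][0] acc=39, pass-E 2, pass-S 39
  after 3 — PE[2][0] acc=54, pass-E 4, pass-S 54

(row, col, cycle) = (2, 0, 3)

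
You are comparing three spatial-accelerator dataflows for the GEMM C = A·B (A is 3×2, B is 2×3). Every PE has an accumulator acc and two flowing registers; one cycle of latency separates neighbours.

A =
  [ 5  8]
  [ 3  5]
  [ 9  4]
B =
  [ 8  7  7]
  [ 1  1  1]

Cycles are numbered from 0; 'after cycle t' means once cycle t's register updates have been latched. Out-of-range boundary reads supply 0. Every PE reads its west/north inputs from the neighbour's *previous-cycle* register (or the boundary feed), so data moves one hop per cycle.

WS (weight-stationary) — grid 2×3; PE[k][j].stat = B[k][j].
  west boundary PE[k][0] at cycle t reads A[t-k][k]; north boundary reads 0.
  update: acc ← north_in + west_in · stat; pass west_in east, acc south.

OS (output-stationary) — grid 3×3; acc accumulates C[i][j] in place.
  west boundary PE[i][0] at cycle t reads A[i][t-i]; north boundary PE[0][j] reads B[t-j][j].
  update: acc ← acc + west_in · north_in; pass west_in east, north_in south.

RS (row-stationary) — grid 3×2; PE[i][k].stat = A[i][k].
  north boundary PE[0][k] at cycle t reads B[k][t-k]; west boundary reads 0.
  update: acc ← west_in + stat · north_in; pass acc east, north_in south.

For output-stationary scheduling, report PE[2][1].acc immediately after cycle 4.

OS (3×3). Following PE[2][1] plus its west/north inputs:
  0: (1,1).acc=0  regs=<0,0>
  0: (2,0).acc=0  regs=<0,0>
  0: (2,1).acc=0  regs=<0,0>
  1: (1,1).acc=0  regs=<0,0>
  1: (2,0).acc=0  regs=<0,0>
  1: (2,1).acc=0  regs=<0,0>
  2: (1,1).acc=21  regs=<3,7>
  2: (2,0).acc=72  regs=<9,8>
  2: (2,1).acc=0  regs=<0,0>
  3: (1,1).acc=26  regs=<5,1>
  3: (2,0).acc=76  regs=<4,1>
  3: (2,1).acc=63  regs=<9,7>
  4: (1,1).acc=26  regs=<0,0>
  4: (2,0).acc=76  regs=<0,0>
  4: (2,1).acc=67  regs=<4,1>

PE[2][1].acc = 67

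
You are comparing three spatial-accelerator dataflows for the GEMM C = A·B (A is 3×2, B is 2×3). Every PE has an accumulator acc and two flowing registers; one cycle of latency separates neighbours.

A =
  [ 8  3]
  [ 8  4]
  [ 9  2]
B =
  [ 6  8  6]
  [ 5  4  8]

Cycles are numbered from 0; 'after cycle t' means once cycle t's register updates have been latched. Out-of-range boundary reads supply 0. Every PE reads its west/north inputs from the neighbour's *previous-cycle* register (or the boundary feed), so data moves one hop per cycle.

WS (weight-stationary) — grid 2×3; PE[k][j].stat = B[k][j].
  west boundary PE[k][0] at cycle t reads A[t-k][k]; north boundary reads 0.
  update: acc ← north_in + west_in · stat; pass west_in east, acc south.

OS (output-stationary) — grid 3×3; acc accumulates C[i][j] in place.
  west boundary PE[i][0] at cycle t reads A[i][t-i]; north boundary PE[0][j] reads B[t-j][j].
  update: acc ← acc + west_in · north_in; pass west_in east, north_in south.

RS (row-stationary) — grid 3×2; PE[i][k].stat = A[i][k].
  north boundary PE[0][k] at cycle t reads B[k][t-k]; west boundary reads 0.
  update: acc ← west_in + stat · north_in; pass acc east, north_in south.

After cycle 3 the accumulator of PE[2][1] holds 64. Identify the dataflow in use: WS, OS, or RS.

WS (2×3): PE[2][1] does not exist.
OS [3×3] PE[2][1] across cycles:
  cycle 0: PE[2][1] → acc 0, east 0, south 0
  cycle 1: PE[2][1] → acc 0, east 0, south 0
  cycle 2: PE[2][1] → acc 0, east 0, south 0
  cycle 3: PE[2][1] → acc 72, east 9, south 8
RS [3×2] PE[2][1] across cycles:
  cycle 0: PE[2][1] → acc 0, east 0, south 0
  cycle 1: PE[2][1] → acc 0, east 0, south 0
  cycle 2: PE[2][1] → acc 0, east 0, south 0
  cycle 3: PE[2][1] → acc 64, east 64, south 5

dataflow = RS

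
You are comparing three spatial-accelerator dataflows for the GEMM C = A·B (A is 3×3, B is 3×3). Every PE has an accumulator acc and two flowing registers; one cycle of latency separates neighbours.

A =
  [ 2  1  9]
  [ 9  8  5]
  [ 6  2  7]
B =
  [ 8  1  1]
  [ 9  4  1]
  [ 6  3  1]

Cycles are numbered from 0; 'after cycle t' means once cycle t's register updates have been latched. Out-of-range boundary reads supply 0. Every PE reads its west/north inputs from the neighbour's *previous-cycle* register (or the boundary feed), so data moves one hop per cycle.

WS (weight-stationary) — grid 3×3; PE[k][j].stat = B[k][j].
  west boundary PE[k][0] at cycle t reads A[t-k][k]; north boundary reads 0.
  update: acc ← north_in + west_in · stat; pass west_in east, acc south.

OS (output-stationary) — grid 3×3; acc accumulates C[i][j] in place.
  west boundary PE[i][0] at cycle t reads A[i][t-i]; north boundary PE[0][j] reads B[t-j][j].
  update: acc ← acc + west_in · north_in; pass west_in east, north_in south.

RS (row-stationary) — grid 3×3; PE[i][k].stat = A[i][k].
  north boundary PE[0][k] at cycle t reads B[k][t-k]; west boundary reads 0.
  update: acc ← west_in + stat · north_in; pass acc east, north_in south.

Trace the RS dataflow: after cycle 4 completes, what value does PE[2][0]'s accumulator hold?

PE[2][0].acc = 6

RS on a 3×3 grid — tracing PE[2][0] and its feeders:
  c0 r1c0: 0 / 0 / 0
  c0 r2c0: 0 / 0 / 0
  c1 r1c0: 72 / 72 / 8
  c1 r2c0: 0 / 0 / 0
  c2 r1c0: 9 / 9 / 1
  c2 r2c0: 48 / 48 / 8
  c3 r1c0: 9 / 9 / 1
  c3 r2c0: 6 / 6 / 1
  c4 r1c0: 0 / 0 / 0
  c4 r2c0: 6 / 6 / 1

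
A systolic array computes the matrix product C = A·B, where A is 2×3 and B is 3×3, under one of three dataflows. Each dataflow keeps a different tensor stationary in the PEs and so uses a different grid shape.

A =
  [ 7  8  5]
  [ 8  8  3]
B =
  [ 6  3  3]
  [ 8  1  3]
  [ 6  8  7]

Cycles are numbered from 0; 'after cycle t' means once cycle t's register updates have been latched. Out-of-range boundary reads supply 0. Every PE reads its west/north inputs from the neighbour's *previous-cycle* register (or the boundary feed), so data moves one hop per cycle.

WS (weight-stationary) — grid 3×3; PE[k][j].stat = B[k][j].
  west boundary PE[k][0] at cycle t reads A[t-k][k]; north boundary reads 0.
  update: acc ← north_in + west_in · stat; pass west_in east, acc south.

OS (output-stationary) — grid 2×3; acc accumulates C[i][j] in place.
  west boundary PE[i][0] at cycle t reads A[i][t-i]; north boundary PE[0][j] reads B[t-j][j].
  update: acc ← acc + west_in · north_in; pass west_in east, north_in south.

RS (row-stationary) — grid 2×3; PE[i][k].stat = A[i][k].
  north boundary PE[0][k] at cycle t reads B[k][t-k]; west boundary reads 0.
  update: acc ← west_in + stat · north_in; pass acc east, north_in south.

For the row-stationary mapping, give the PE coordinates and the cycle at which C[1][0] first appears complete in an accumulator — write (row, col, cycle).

(row, col, cycle) = (1, 2, 3)

RS: C[1][0] accumulates in PE[1][2]:
  after 0 — PE[1][2] acc=0, pass-E 0, pass-S 0
  after 1 — PE[1][2] acc=0, pass-E 0, pass-S 0
  after 2 — PE[1][2] acc=0, pass-E 0, pass-S 0
  after 3 — PE[1][2] acc=130, pass-E 130, pass-S 6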